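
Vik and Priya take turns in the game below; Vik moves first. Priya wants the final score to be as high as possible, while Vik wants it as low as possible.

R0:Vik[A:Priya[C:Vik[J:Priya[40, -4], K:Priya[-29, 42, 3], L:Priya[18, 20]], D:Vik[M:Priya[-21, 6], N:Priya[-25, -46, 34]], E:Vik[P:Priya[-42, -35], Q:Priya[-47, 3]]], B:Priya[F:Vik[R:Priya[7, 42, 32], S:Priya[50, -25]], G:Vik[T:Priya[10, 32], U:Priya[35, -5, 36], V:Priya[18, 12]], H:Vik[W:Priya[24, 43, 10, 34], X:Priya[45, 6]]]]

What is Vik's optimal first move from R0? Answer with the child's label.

J (Priya): max(40, -4) = 40
K (Priya): max(-29, 42, 3) = 42
L (Priya): max(18, 20) = 20
C (Vik): min(40, 42, 20) = 20
M (Priya): max(-21, 6) = 6
N (Priya): max(-25, -46, 34) = 34
D (Vik): min(6, 34) = 6
P (Priya): max(-42, -35) = -35
Q (Priya): max(-47, 3) = 3
E (Vik): min(-35, 3) = -35
A (Priya): max(20, 6, -35) = 20
R (Priya): max(7, 42, 32) = 42
S (Priya): max(50, -25) = 50
F (Vik): min(42, 50) = 42
T (Priya): max(10, 32) = 32
U (Priya): max(35, -5, 36) = 36
V (Priya): max(18, 12) = 18
G (Vik): min(32, 36, 18) = 18
W (Priya): max(24, 43, 10, 34) = 43
X (Priya): max(45, 6) = 45
H (Vik): min(43, 45) = 43
B (Priya): max(42, 18, 43) = 43
R0 (Vik): min(20, 43) = 20
Vik at R0 wants the lowest of {A=20, B=43}, so chooses A.

A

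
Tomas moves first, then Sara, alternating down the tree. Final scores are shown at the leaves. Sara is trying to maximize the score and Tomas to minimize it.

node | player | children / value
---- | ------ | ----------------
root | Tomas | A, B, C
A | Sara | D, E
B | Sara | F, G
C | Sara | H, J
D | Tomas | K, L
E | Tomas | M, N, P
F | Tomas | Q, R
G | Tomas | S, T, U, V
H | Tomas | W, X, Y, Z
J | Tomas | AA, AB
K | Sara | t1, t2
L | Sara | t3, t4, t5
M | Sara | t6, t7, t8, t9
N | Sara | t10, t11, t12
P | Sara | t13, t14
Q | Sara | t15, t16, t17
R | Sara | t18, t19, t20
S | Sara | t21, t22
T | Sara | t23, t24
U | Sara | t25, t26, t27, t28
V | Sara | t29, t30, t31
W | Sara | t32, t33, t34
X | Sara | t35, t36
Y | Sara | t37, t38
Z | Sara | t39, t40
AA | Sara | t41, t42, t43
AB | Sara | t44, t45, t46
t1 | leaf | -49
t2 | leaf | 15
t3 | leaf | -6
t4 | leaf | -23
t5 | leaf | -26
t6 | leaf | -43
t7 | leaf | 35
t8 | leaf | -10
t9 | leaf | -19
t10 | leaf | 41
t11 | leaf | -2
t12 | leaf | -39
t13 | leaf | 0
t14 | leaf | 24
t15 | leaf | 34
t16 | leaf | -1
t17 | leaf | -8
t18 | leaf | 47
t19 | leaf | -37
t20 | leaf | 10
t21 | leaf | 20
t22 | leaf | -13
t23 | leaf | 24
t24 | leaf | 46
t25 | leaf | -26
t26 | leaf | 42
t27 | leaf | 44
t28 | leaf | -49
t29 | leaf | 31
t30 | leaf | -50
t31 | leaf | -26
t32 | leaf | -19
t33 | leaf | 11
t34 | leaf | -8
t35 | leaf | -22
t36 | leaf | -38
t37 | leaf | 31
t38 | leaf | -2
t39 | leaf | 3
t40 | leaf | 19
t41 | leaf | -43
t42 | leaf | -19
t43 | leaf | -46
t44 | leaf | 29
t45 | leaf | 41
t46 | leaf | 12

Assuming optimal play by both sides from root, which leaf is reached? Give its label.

K (Sara): max(-49, 15) = 15
L (Sara): max(-6, -23, -26) = -6
D (Tomas): min(15, -6) = -6
M (Sara): max(-43, 35, -10, -19) = 35
N (Sara): max(41, -2, -39) = 41
P (Sara): max(0, 24) = 24
E (Tomas): min(35, 41, 24) = 24
A (Sara): max(-6, 24) = 24
Q (Sara): max(34, -1, -8) = 34
R (Sara): max(47, -37, 10) = 47
F (Tomas): min(34, 47) = 34
S (Sara): max(20, -13) = 20
T (Sara): max(24, 46) = 46
U (Sara): max(-26, 42, 44, -49) = 44
V (Sara): max(31, -50, -26) = 31
G (Tomas): min(20, 46, 44, 31) = 20
B (Sara): max(34, 20) = 34
W (Sara): max(-19, 11, -8) = 11
X (Sara): max(-22, -38) = -22
Y (Sara): max(31, -2) = 31
Z (Sara): max(3, 19) = 19
H (Tomas): min(11, -22, 31, 19) = -22
AA (Sara): max(-43, -19, -46) = -19
AB (Sara): max(29, 41, 12) = 41
J (Tomas): min(-19, 41) = -19
C (Sara): max(-22, -19) = -19
root (Tomas): min(24, 34, -19) = -19
At root, Tomas picks C (lowest: -19).
At C, Sara picks J (highest: -19).
At J, Tomas picks AA (lowest: -19).
At AA, Sara picks t42 (highest: -19).
Terminal value -19.

t42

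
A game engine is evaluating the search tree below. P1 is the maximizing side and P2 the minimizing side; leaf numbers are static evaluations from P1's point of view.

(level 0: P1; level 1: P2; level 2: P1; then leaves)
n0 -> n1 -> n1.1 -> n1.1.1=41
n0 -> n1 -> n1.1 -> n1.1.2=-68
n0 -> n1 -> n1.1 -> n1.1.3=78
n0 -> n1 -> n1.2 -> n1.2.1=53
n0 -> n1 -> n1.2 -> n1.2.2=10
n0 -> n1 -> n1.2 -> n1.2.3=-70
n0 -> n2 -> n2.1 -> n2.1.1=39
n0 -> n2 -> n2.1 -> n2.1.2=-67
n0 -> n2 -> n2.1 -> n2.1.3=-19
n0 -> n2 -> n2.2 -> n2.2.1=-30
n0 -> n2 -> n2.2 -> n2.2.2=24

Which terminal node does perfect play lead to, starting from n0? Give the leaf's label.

n1.2.1

n1.1 (P1): max(41, -68, 78) = 78
n1.2 (P1): max(53, 10, -70) = 53
n1 (P2): min(78, 53) = 53
n2.1 (P1): max(39, -67, -19) = 39
n2.2 (P1): max(-30, 24) = 24
n2 (P2): min(39, 24) = 24
n0 (P1): max(53, 24) = 53
At n0, P1 picks n1 (highest: 53).
At n1, P2 picks n1.2 (lowest: 53).
At n1.2, P1 picks n1.2.1 (highest: 53).
Terminal value 53.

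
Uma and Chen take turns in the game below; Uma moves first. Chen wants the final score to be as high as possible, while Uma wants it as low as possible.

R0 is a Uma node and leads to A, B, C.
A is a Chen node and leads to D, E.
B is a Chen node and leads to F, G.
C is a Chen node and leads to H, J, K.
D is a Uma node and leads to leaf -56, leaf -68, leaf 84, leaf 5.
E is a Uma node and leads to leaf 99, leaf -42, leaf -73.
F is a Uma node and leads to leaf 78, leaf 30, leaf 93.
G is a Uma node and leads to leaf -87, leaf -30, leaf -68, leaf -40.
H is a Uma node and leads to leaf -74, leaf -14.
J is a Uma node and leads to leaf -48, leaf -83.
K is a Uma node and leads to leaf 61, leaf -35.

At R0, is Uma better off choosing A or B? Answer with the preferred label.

A

D (Uma): min(-56, -68, 84, 5) = -68
E (Uma): min(99, -42, -73) = -73
A (Chen): max(-68, -73) = -68
F (Uma): min(78, 30, 93) = 30
G (Uma): min(-87, -30, -68, -40) = -87
B (Chen): max(30, -87) = 30
Uma prefers the lower value; A=-68, B=30. A is better since -68 < 30.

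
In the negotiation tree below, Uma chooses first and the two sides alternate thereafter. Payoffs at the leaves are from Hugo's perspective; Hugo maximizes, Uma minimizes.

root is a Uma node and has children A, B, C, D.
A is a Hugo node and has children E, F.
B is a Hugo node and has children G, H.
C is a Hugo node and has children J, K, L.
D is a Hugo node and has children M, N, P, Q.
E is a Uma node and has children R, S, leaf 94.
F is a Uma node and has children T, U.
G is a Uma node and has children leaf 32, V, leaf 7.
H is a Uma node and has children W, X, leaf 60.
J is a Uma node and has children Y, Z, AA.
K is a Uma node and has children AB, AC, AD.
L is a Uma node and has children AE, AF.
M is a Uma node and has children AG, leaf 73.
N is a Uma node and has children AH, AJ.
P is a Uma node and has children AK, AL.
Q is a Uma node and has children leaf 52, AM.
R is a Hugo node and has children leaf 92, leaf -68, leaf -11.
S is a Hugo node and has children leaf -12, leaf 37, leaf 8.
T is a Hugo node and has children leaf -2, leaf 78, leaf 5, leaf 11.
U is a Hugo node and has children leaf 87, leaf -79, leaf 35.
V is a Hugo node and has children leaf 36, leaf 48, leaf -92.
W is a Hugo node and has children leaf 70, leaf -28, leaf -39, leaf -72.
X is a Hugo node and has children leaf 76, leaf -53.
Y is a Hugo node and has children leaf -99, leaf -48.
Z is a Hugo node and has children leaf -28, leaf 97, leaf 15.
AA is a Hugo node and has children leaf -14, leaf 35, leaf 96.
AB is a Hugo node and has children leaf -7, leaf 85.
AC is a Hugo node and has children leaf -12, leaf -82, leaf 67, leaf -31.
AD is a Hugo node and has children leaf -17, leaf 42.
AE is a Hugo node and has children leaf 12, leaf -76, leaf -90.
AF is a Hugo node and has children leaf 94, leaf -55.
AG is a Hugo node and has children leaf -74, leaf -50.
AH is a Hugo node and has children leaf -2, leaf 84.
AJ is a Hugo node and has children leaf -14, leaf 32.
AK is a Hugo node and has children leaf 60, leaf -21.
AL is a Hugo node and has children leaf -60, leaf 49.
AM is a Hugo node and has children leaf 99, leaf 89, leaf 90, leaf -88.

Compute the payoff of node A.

78

R (Hugo): max(92, -68, -11) = 92
S (Hugo): max(-12, 37, 8) = 37
E (Uma): min(92, 37, 94) = 37
T (Hugo): max(-2, 78, 5, 11) = 78
U (Hugo): max(87, -79, 35) = 87
F (Uma): min(78, 87) = 78
A (Hugo): max(37, 78) = 78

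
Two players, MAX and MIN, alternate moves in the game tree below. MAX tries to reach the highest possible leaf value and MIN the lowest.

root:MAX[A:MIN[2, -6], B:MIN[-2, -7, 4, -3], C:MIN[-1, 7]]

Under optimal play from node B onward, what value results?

B (MIN): min(-2, -7, 4, -3) = -7

-7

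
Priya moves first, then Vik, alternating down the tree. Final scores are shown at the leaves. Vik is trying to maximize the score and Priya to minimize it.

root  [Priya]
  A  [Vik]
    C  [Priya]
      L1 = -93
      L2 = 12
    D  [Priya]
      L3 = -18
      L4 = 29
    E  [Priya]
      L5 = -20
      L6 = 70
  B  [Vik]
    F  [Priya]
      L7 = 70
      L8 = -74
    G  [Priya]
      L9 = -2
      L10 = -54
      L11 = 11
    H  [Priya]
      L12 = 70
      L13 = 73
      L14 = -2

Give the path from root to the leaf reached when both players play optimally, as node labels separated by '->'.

C (Priya): min(-93, 12) = -93
D (Priya): min(-18, 29) = -18
E (Priya): min(-20, 70) = -20
A (Vik): max(-93, -18, -20) = -18
F (Priya): min(70, -74) = -74
G (Priya): min(-2, -54, 11) = -54
H (Priya): min(70, 73, -2) = -2
B (Vik): max(-74, -54, -2) = -2
root (Priya): min(-18, -2) = -18
At root, Priya picks A (lowest: -18).
At A, Vik picks D (highest: -18).
At D, Priya picks L3 (lowest: -18).
Terminal value -18.

root -> A -> D -> L3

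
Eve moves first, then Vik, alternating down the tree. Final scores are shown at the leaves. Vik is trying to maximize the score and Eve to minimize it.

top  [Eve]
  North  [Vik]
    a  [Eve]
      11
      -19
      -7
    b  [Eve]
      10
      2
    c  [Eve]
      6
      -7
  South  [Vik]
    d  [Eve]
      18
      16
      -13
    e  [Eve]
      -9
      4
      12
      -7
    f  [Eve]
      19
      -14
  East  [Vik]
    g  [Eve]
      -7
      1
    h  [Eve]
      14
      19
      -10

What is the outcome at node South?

-9

d (Eve): min(18, 16, -13) = -13
e (Eve): min(-9, 4, 12, -7) = -9
f (Eve): min(19, -14) = -14
South (Vik): max(-13, -9, -14) = -9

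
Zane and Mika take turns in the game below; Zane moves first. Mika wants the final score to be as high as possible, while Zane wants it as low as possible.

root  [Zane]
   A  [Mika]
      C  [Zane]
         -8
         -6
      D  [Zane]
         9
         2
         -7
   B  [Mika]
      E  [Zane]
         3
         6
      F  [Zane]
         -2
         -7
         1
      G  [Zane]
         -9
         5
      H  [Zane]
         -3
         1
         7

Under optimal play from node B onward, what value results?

E (Zane): min(3, 6) = 3
F (Zane): min(-2, -7, 1) = -7
G (Zane): min(-9, 5) = -9
H (Zane): min(-3, 1, 7) = -3
B (Mika): max(3, -7, -9, -3) = 3

3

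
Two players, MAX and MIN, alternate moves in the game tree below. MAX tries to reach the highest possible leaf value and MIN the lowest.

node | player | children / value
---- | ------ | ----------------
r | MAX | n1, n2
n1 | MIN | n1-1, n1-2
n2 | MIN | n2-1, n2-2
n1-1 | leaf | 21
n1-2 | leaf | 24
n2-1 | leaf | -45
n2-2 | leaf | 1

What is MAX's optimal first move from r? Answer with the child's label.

n1 (MIN): min(21, 24) = 21
n2 (MIN): min(-45, 1) = -45
r (MAX): max(21, -45) = 21
MAX at r wants the highest of {n1=21, n2=-45}, so chooses n1.

n1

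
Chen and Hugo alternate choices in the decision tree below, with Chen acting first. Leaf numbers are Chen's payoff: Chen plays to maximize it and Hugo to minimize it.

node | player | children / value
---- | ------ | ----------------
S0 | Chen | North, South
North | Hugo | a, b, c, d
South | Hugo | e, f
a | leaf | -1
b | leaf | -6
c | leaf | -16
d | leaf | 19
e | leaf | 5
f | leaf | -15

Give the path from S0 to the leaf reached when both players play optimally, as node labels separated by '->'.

North (Hugo): min(-1, -6, -16, 19) = -16
South (Hugo): min(5, -15) = -15
S0 (Chen): max(-16, -15) = -15
At S0, Chen picks South (highest: -15).
At South, Hugo picks f (lowest: -15).
Terminal value -15.

S0 -> South -> f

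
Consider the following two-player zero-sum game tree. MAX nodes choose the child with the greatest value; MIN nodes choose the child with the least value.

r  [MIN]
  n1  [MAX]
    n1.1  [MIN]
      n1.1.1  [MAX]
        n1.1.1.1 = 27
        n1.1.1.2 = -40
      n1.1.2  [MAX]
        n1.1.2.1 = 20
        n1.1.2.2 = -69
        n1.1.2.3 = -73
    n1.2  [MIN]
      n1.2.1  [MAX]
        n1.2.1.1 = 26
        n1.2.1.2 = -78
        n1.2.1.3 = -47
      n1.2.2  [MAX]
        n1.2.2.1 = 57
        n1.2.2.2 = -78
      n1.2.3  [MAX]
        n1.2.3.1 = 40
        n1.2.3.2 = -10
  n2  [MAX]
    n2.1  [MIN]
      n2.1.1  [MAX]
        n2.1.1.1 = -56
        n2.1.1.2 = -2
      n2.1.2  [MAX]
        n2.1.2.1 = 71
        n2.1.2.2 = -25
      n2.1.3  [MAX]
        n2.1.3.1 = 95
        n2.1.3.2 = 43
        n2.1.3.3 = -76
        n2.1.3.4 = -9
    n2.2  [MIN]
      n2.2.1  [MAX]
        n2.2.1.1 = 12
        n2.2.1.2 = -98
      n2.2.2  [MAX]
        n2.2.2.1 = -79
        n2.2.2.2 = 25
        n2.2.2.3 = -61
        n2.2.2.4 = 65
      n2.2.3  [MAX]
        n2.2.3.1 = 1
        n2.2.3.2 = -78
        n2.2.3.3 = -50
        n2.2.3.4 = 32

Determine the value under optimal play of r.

n1.1.1 (MAX): max(27, -40) = 27
n1.1.2 (MAX): max(20, -69, -73) = 20
n1.1 (MIN): min(27, 20) = 20
n1.2.1 (MAX): max(26, -78, -47) = 26
n1.2.2 (MAX): max(57, -78) = 57
n1.2.3 (MAX): max(40, -10) = 40
n1.2 (MIN): min(26, 57, 40) = 26
n1 (MAX): max(20, 26) = 26
n2.1.1 (MAX): max(-56, -2) = -2
n2.1.2 (MAX): max(71, -25) = 71
n2.1.3 (MAX): max(95, 43, -76, -9) = 95
n2.1 (MIN): min(-2, 71, 95) = -2
n2.2.1 (MAX): max(12, -98) = 12
n2.2.2 (MAX): max(-79, 25, -61, 65) = 65
n2.2.3 (MAX): max(1, -78, -50, 32) = 32
n2.2 (MIN): min(12, 65, 32) = 12
n2 (MAX): max(-2, 12) = 12
r (MIN): min(26, 12) = 12

12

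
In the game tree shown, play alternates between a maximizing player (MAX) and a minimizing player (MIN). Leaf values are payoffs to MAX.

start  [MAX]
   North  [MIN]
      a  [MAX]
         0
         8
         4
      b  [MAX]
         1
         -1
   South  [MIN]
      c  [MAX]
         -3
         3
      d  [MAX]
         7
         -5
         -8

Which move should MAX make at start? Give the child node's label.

a (MAX): max(0, 8, 4) = 8
b (MAX): max(1, -1) = 1
North (MIN): min(8, 1) = 1
c (MAX): max(-3, 3) = 3
d (MAX): max(7, -5, -8) = 7
South (MIN): min(3, 7) = 3
start (MAX): max(1, 3) = 3
MAX at start wants the highest of {North=1, South=3}, so chooses South.

South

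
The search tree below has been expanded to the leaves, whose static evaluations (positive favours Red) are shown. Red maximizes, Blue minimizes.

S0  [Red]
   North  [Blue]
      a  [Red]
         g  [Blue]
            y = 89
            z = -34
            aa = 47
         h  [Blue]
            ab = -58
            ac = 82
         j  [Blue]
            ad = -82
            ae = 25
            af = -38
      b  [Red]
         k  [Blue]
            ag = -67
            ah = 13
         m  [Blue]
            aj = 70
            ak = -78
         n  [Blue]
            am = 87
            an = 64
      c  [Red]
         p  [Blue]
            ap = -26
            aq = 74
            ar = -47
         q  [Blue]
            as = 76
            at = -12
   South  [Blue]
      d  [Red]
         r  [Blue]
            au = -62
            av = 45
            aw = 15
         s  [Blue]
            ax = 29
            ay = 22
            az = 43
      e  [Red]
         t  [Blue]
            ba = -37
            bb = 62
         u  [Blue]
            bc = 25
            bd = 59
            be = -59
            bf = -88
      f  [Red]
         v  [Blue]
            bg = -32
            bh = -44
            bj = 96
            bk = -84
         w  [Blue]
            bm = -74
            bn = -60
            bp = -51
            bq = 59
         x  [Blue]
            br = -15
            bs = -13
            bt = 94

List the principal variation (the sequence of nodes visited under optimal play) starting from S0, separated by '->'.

S0 -> North -> a -> g -> z

g (Blue): min(89, -34, 47) = -34
h (Blue): min(-58, 82) = -58
j (Blue): min(-82, 25, -38) = -82
a (Red): max(-34, -58, -82) = -34
k (Blue): min(-67, 13) = -67
m (Blue): min(70, -78) = -78
n (Blue): min(87, 64) = 64
b (Red): max(-67, -78, 64) = 64
p (Blue): min(-26, 74, -47) = -47
q (Blue): min(76, -12) = -12
c (Red): max(-47, -12) = -12
North (Blue): min(-34, 64, -12) = -34
r (Blue): min(-62, 45, 15) = -62
s (Blue): min(29, 22, 43) = 22
d (Red): max(-62, 22) = 22
t (Blue): min(-37, 62) = -37
u (Blue): min(25, 59, -59, -88) = -88
e (Red): max(-37, -88) = -37
v (Blue): min(-32, -44, 96, -84) = -84
w (Blue): min(-74, -60, -51, 59) = -74
x (Blue): min(-15, -13, 94) = -15
f (Red): max(-84, -74, -15) = -15
South (Blue): min(22, -37, -15) = -37
S0 (Red): max(-34, -37) = -34
At S0, Red picks North (highest: -34).
At North, Blue picks a (lowest: -34).
At a, Red picks g (highest: -34).
At g, Blue picks z (lowest: -34).
Terminal value -34.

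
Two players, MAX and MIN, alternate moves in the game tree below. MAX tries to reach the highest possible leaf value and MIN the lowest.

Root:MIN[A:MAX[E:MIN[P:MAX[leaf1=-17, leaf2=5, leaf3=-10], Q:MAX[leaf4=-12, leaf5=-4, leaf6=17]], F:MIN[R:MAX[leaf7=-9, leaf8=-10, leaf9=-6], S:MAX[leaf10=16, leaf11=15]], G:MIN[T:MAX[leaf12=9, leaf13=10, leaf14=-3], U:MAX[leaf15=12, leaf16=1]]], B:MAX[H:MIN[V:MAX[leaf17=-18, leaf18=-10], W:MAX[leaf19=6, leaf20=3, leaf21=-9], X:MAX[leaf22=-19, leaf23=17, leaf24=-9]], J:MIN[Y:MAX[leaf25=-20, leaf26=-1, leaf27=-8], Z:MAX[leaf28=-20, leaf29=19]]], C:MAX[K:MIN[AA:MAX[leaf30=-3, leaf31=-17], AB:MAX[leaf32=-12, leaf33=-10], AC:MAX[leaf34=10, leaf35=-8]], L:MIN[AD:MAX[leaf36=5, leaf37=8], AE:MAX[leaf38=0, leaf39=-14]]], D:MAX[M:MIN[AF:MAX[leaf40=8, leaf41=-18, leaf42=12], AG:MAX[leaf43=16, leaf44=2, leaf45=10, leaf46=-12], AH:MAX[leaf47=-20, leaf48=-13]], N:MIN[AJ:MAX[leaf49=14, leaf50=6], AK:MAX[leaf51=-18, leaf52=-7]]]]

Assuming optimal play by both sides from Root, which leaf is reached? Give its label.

leaf52

P (MAX): max(-17, 5, -10) = 5
Q (MAX): max(-12, -4, 17) = 17
E (MIN): min(5, 17) = 5
R (MAX): max(-9, -10, -6) = -6
S (MAX): max(16, 15) = 16
F (MIN): min(-6, 16) = -6
T (MAX): max(9, 10, -3) = 10
U (MAX): max(12, 1) = 12
G (MIN): min(10, 12) = 10
A (MAX): max(5, -6, 10) = 10
V (MAX): max(-18, -10) = -10
W (MAX): max(6, 3, -9) = 6
X (MAX): max(-19, 17, -9) = 17
H (MIN): min(-10, 6, 17) = -10
Y (MAX): max(-20, -1, -8) = -1
Z (MAX): max(-20, 19) = 19
J (MIN): min(-1, 19) = -1
B (MAX): max(-10, -1) = -1
AA (MAX): max(-3, -17) = -3
AB (MAX): max(-12, -10) = -10
AC (MAX): max(10, -8) = 10
K (MIN): min(-3, -10, 10) = -10
AD (MAX): max(5, 8) = 8
AE (MAX): max(0, -14) = 0
L (MIN): min(8, 0) = 0
C (MAX): max(-10, 0) = 0
AF (MAX): max(8, -18, 12) = 12
AG (MAX): max(16, 2, 10, -12) = 16
AH (MAX): max(-20, -13) = -13
M (MIN): min(12, 16, -13) = -13
AJ (MAX): max(14, 6) = 14
AK (MAX): max(-18, -7) = -7
N (MIN): min(14, -7) = -7
D (MAX): max(-13, -7) = -7
Root (MIN): min(10, -1, 0, -7) = -7
At Root, MIN picks D (lowest: -7).
At D, MAX picks N (highest: -7).
At N, MIN picks AK (lowest: -7).
At AK, MAX picks leaf52 (highest: -7).
Terminal value -7.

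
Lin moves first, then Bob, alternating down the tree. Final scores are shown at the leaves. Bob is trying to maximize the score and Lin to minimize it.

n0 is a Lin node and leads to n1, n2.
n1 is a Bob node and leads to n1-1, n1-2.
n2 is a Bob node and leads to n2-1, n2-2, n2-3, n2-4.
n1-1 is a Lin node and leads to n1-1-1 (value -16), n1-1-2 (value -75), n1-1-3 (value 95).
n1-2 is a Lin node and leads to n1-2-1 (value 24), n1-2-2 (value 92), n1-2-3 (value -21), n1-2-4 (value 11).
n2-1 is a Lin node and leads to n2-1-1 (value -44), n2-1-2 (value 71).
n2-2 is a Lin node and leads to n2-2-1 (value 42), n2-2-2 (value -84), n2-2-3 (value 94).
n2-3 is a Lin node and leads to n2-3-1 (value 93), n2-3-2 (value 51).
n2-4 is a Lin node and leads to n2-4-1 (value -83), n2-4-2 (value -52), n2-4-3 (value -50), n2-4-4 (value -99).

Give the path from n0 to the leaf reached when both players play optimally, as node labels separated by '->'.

n1-1 (Lin): min(-16, -75, 95) = -75
n1-2 (Lin): min(24, 92, -21, 11) = -21
n1 (Bob): max(-75, -21) = -21
n2-1 (Lin): min(-44, 71) = -44
n2-2 (Lin): min(42, -84, 94) = -84
n2-3 (Lin): min(93, 51) = 51
n2-4 (Lin): min(-83, -52, -50, -99) = -99
n2 (Bob): max(-44, -84, 51, -99) = 51
n0 (Lin): min(-21, 51) = -21
At n0, Lin picks n1 (lowest: -21).
At n1, Bob picks n1-2 (highest: -21).
At n1-2, Lin picks n1-2-3 (lowest: -21).
Terminal value -21.

n0 -> n1 -> n1-2 -> n1-2-3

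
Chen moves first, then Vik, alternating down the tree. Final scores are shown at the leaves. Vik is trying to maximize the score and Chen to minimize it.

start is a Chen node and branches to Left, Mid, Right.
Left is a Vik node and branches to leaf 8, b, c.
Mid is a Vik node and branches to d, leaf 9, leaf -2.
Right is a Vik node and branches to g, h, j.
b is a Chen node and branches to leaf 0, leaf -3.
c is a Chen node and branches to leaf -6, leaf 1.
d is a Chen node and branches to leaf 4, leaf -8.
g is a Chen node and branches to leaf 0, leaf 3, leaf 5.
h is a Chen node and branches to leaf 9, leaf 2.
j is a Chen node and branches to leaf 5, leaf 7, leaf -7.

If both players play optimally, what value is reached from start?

b (Chen): min(0, -3) = -3
c (Chen): min(-6, 1) = -6
Left (Vik): max(8, -3, -6) = 8
d (Chen): min(4, -8) = -8
Mid (Vik): max(-8, 9, -2) = 9
g (Chen): min(0, 3, 5) = 0
h (Chen): min(9, 2) = 2
j (Chen): min(5, 7, -7) = -7
Right (Vik): max(0, 2, -7) = 2
start (Chen): min(8, 9, 2) = 2

2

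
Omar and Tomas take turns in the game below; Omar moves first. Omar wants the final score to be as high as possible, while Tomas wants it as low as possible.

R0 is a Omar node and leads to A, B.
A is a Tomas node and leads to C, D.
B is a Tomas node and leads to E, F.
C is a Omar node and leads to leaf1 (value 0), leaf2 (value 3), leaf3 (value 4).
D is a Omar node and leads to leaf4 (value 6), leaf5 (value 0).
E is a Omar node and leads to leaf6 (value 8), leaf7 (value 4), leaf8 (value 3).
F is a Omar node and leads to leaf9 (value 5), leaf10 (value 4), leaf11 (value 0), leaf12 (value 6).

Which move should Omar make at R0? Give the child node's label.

C (Omar): max(0, 3, 4) = 4
D (Omar): max(6, 0) = 6
A (Tomas): min(4, 6) = 4
E (Omar): max(8, 4, 3) = 8
F (Omar): max(5, 4, 0, 6) = 6
B (Tomas): min(8, 6) = 6
R0 (Omar): max(4, 6) = 6
Omar at R0 wants the highest of {A=4, B=6}, so chooses B.

B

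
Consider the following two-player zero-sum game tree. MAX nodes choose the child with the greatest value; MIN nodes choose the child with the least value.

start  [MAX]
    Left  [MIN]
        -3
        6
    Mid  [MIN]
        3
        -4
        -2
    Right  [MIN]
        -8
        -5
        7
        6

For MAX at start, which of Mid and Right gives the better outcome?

Mid (MIN): min(3, -4, -2) = -4
Right (MIN): min(-8, -5, 7, 6) = -8
MAX prefers the higher value; Mid=-4, Right=-8. Mid is better since -4 > -8.

Mid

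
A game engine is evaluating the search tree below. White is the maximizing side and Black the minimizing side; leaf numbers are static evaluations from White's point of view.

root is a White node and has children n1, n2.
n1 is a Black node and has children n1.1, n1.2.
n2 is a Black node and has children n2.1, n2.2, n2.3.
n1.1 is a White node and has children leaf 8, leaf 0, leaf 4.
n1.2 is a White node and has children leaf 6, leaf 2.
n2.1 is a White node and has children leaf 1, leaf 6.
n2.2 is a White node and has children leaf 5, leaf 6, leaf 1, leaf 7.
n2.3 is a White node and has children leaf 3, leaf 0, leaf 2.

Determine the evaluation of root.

n1.1 (White): max(8, 0, 4) = 8
n1.2 (White): max(6, 2) = 6
n1 (Black): min(8, 6) = 6
n2.1 (White): max(1, 6) = 6
n2.2 (White): max(5, 6, 1, 7) = 7
n2.3 (White): max(3, 0, 2) = 3
n2 (Black): min(6, 7, 3) = 3
root (White): max(6, 3) = 6

6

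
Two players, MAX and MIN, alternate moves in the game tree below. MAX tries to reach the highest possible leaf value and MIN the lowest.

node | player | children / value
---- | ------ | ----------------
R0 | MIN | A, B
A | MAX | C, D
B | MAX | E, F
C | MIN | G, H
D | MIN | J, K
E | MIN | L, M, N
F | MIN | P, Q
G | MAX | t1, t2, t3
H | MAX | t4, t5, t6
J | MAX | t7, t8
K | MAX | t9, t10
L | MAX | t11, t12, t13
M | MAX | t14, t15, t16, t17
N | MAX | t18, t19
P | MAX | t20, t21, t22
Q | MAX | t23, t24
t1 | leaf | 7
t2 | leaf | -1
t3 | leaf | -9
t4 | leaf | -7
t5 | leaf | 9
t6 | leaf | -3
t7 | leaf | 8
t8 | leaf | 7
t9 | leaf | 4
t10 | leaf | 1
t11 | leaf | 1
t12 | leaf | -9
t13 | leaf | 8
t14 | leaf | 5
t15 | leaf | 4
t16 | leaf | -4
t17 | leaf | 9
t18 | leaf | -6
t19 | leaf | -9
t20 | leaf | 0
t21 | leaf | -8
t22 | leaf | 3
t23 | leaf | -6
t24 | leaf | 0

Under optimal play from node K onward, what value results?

4

K (MAX): max(4, 1) = 4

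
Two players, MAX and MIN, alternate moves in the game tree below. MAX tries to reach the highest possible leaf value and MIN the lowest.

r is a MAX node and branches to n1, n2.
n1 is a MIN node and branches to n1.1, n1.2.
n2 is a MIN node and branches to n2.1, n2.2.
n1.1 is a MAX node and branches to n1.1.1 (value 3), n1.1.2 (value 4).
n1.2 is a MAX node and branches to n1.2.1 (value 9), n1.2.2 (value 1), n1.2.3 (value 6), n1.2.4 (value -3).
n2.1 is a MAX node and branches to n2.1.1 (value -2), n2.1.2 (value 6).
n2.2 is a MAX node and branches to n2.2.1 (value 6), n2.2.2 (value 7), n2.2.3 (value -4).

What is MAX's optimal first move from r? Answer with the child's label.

n2

n1.1 (MAX): max(3, 4) = 4
n1.2 (MAX): max(9, 1, 6, -3) = 9
n1 (MIN): min(4, 9) = 4
n2.1 (MAX): max(-2, 6) = 6
n2.2 (MAX): max(6, 7, -4) = 7
n2 (MIN): min(6, 7) = 6
r (MAX): max(4, 6) = 6
MAX at r wants the highest of {n1=4, n2=6}, so chooses n2.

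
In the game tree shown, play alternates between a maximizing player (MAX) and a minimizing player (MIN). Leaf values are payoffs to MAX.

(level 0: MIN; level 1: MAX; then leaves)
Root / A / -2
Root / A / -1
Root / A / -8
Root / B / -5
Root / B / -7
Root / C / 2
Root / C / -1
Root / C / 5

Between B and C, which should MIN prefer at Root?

B (MAX): max(-5, -7) = -5
C (MAX): max(2, -1, 5) = 5
MIN prefers the lower value; B=-5, C=5. B is better since -5 < 5.

B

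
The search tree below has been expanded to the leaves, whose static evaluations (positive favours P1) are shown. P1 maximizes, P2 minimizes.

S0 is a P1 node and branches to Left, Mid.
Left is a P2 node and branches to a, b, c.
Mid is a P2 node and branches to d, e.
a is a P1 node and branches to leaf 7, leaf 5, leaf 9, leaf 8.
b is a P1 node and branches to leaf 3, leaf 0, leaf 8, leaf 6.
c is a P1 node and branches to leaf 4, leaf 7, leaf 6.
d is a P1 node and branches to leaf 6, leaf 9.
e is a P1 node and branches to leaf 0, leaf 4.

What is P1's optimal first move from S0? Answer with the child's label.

Left

a (P1): max(7, 5, 9, 8) = 9
b (P1): max(3, 0, 8, 6) = 8
c (P1): max(4, 7, 6) = 7
Left (P2): min(9, 8, 7) = 7
d (P1): max(6, 9) = 9
e (P1): max(0, 4) = 4
Mid (P2): min(9, 4) = 4
S0 (P1): max(7, 4) = 7
P1 at S0 wants the highest of {Left=7, Mid=4}, so chooses Left.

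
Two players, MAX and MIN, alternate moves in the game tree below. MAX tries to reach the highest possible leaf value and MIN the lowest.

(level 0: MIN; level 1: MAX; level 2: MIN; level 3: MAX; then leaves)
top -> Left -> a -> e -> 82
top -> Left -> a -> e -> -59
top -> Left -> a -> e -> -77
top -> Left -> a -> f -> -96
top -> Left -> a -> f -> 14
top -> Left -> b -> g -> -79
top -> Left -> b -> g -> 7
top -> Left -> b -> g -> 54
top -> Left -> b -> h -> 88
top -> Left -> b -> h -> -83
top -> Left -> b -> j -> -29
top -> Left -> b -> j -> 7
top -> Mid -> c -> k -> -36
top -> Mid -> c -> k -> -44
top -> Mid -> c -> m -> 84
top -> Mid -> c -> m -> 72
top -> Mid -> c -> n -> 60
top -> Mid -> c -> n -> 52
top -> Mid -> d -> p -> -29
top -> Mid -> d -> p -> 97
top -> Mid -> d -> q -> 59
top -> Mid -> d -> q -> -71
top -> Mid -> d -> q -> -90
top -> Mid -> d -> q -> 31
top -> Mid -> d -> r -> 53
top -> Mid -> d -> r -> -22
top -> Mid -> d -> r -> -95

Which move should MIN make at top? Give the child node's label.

Left

e (MAX): max(82, -59, -77) = 82
f (MAX): max(-96, 14) = 14
a (MIN): min(82, 14) = 14
g (MAX): max(-79, 7, 54) = 54
h (MAX): max(88, -83) = 88
j (MAX): max(-29, 7) = 7
b (MIN): min(54, 88, 7) = 7
Left (MAX): max(14, 7) = 14
k (MAX): max(-36, -44) = -36
m (MAX): max(84, 72) = 84
n (MAX): max(60, 52) = 60
c (MIN): min(-36, 84, 60) = -36
p (MAX): max(-29, 97) = 97
q (MAX): max(59, -71, -90, 31) = 59
r (MAX): max(53, -22, -95) = 53
d (MIN): min(97, 59, 53) = 53
Mid (MAX): max(-36, 53) = 53
top (MIN): min(14, 53) = 14
MIN at top wants the lowest of {Left=14, Mid=53}, so chooses Left.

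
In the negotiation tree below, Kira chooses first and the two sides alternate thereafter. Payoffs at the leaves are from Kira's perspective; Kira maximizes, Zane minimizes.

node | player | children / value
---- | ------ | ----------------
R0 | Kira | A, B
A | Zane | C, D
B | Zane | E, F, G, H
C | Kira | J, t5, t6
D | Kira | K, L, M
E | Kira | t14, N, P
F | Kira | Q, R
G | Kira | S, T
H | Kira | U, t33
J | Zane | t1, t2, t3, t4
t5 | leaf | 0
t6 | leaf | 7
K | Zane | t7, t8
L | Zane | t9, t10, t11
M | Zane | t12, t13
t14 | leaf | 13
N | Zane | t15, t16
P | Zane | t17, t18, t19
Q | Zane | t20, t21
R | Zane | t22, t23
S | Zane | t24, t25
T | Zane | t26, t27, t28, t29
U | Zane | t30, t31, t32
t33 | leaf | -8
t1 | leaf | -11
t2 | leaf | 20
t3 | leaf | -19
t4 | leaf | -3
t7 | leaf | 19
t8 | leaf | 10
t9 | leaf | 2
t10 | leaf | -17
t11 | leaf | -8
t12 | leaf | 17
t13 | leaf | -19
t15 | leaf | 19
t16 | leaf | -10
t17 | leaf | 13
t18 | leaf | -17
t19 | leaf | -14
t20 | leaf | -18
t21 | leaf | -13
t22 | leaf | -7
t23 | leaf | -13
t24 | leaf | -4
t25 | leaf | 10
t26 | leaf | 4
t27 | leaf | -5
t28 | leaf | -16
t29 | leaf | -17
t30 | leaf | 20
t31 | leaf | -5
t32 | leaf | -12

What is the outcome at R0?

J (Zane): min(-11, 20, -19, -3) = -19
C (Kira): max(-19, 0, 7) = 7
K (Zane): min(19, 10) = 10
L (Zane): min(2, -17, -8) = -17
M (Zane): min(17, -19) = -19
D (Kira): max(10, -17, -19) = 10
A (Zane): min(7, 10) = 7
N (Zane): min(19, -10) = -10
P (Zane): min(13, -17, -14) = -17
E (Kira): max(13, -10, -17) = 13
Q (Zane): min(-18, -13) = -18
R (Zane): min(-7, -13) = -13
F (Kira): max(-18, -13) = -13
S (Zane): min(-4, 10) = -4
T (Zane): min(4, -5, -16, -17) = -17
G (Kira): max(-4, -17) = -4
U (Zane): min(20, -5, -12) = -12
H (Kira): max(-12, -8) = -8
B (Zane): min(13, -13, -4, -8) = -13
R0 (Kira): max(7, -13) = 7

7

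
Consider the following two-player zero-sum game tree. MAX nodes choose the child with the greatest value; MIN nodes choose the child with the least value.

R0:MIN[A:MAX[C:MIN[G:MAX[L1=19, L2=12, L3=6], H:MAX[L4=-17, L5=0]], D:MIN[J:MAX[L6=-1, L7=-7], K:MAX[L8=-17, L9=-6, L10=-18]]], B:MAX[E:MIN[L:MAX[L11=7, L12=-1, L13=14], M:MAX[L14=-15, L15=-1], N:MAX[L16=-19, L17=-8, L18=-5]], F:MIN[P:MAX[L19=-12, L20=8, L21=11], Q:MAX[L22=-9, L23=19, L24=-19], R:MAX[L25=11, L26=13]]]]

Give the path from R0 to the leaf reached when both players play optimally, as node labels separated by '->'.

R0 -> A -> C -> H -> L5

G (MAX): max(19, 12, 6) = 19
H (MAX): max(-17, 0) = 0
C (MIN): min(19, 0) = 0
J (MAX): max(-1, -7) = -1
K (MAX): max(-17, -6, -18) = -6
D (MIN): min(-1, -6) = -6
A (MAX): max(0, -6) = 0
L (MAX): max(7, -1, 14) = 14
M (MAX): max(-15, -1) = -1
N (MAX): max(-19, -8, -5) = -5
E (MIN): min(14, -1, -5) = -5
P (MAX): max(-12, 8, 11) = 11
Q (MAX): max(-9, 19, -19) = 19
R (MAX): max(11, 13) = 13
F (MIN): min(11, 19, 13) = 11
B (MAX): max(-5, 11) = 11
R0 (MIN): min(0, 11) = 0
At R0, MIN picks A (lowest: 0).
At A, MAX picks C (highest: 0).
At C, MIN picks H (lowest: 0).
At H, MAX picks L5 (highest: 0).
Terminal value 0.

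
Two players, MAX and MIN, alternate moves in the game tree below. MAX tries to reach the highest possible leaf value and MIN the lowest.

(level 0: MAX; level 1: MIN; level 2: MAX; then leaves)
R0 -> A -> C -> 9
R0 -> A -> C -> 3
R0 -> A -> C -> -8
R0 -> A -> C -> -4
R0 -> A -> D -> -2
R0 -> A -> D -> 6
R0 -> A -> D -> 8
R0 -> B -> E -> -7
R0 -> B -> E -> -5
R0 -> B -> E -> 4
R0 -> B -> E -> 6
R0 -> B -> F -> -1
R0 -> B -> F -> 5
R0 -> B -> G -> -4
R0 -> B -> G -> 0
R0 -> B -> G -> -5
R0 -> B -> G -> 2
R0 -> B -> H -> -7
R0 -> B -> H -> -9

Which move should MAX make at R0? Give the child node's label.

C (MAX): max(9, 3, -8, -4) = 9
D (MAX): max(-2, 6, 8) = 8
A (MIN): min(9, 8) = 8
E (MAX): max(-7, -5, 4, 6) = 6
F (MAX): max(-1, 5) = 5
G (MAX): max(-4, 0, -5, 2) = 2
H (MAX): max(-7, -9) = -7
B (MIN): min(6, 5, 2, -7) = -7
R0 (MAX): max(8, -7) = 8
MAX at R0 wants the highest of {A=8, B=-7}, so chooses A.

A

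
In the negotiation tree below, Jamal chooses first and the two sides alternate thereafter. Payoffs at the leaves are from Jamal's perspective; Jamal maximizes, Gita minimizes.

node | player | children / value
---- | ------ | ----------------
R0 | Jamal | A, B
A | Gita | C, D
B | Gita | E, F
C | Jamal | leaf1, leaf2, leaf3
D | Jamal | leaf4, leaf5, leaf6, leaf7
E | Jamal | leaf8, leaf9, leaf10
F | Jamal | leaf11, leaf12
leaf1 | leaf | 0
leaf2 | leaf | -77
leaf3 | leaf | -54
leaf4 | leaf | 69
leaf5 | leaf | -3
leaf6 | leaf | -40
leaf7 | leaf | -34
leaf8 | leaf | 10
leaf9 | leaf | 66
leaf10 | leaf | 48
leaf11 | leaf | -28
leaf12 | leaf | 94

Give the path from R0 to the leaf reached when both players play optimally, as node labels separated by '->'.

R0 -> B -> E -> leaf9

C (Jamal): max(0, -77, -54) = 0
D (Jamal): max(69, -3, -40, -34) = 69
A (Gita): min(0, 69) = 0
E (Jamal): max(10, 66, 48) = 66
F (Jamal): max(-28, 94) = 94
B (Gita): min(66, 94) = 66
R0 (Jamal): max(0, 66) = 66
At R0, Jamal picks B (highest: 66).
At B, Gita picks E (lowest: 66).
At E, Jamal picks leaf9 (highest: 66).
Terminal value 66.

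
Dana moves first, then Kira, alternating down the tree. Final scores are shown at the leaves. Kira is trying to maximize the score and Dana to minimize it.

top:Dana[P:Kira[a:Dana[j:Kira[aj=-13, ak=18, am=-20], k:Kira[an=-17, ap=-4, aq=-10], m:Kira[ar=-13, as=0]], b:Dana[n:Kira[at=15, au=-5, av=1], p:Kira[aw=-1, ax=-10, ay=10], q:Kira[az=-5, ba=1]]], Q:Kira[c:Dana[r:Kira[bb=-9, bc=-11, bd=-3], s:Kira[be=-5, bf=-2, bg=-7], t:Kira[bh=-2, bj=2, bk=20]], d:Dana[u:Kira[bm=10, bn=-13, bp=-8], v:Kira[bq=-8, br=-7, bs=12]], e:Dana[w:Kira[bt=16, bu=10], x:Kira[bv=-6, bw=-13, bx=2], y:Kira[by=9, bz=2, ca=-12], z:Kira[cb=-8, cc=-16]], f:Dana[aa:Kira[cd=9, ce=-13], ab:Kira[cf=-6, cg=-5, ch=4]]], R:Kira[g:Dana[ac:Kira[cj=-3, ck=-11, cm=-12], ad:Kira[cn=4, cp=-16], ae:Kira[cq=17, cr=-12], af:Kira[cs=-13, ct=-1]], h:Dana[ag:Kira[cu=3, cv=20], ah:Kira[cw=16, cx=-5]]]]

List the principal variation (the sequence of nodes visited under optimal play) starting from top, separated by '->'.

j (Kira): max(-13, 18, -20) = 18
k (Kira): max(-17, -4, -10) = -4
m (Kira): max(-13, 0) = 0
a (Dana): min(18, -4, 0) = -4
n (Kira): max(15, -5, 1) = 15
p (Kira): max(-1, -10, 10) = 10
q (Kira): max(-5, 1) = 1
b (Dana): min(15, 10, 1) = 1
P (Kira): max(-4, 1) = 1
r (Kira): max(-9, -11, -3) = -3
s (Kira): max(-5, -2, -7) = -2
t (Kira): max(-2, 2, 20) = 20
c (Dana): min(-3, -2, 20) = -3
u (Kira): max(10, -13, -8) = 10
v (Kira): max(-8, -7, 12) = 12
d (Dana): min(10, 12) = 10
w (Kira): max(16, 10) = 16
x (Kira): max(-6, -13, 2) = 2
y (Kira): max(9, 2, -12) = 9
z (Kira): max(-8, -16) = -8
e (Dana): min(16, 2, 9, -8) = -8
aa (Kira): max(9, -13) = 9
ab (Kira): max(-6, -5, 4) = 4
f (Dana): min(9, 4) = 4
Q (Kira): max(-3, 10, -8, 4) = 10
ac (Kira): max(-3, -11, -12) = -3
ad (Kira): max(4, -16) = 4
ae (Kira): max(17, -12) = 17
af (Kira): max(-13, -1) = -1
g (Dana): min(-3, 4, 17, -1) = -3
ag (Kira): max(3, 20) = 20
ah (Kira): max(16, -5) = 16
h (Dana): min(20, 16) = 16
R (Kira): max(-3, 16) = 16
top (Dana): min(1, 10, 16) = 1
At top, Dana picks P (lowest: 1).
At P, Kira picks b (highest: 1).
At b, Dana picks q (lowest: 1).
At q, Kira picks ba (highest: 1).
Terminal value 1.

top -> P -> b -> q -> ba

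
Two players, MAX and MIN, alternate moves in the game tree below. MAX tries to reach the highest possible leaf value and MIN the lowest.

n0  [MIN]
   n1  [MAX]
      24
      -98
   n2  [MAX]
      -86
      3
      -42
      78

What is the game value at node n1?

24

n1 (MAX): max(24, -98) = 24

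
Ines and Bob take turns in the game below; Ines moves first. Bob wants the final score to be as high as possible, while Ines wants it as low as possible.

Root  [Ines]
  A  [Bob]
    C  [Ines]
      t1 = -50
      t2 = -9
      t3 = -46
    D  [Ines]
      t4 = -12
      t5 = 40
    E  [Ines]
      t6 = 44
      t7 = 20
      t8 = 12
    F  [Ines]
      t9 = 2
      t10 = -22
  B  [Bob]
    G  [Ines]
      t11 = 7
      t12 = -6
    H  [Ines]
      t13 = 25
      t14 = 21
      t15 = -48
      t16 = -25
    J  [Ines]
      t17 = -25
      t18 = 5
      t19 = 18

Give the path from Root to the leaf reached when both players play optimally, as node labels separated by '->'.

C (Ines): min(-50, -9, -46) = -50
D (Ines): min(-12, 40) = -12
E (Ines): min(44, 20, 12) = 12
F (Ines): min(2, -22) = -22
A (Bob): max(-50, -12, 12, -22) = 12
G (Ines): min(7, -6) = -6
H (Ines): min(25, 21, -48, -25) = -48
J (Ines): min(-25, 5, 18) = -25
B (Bob): max(-6, -48, -25) = -6
Root (Ines): min(12, -6) = -6
At Root, Ines picks B (lowest: -6).
At B, Bob picks G (highest: -6).
At G, Ines picks t12 (lowest: -6).
Terminal value -6.

Root -> B -> G -> t12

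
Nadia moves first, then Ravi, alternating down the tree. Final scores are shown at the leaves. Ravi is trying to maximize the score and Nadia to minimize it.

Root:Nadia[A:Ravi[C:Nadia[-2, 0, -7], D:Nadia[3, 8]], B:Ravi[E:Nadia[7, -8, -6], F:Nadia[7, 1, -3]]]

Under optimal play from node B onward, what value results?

-3

E (Nadia): min(7, -8, -6) = -8
F (Nadia): min(7, 1, -3) = -3
B (Ravi): max(-8, -3) = -3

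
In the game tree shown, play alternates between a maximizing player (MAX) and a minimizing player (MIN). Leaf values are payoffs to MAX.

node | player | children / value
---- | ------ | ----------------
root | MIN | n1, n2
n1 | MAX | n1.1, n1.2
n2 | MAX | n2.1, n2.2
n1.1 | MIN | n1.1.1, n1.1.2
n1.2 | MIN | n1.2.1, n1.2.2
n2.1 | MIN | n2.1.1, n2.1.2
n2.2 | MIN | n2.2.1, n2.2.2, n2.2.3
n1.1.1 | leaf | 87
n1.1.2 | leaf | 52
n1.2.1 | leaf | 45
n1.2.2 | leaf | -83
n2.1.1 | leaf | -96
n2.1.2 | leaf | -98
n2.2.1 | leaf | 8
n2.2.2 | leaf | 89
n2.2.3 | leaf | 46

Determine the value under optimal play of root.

n1.1 (MIN): min(87, 52) = 52
n1.2 (MIN): min(45, -83) = -83
n1 (MAX): max(52, -83) = 52
n2.1 (MIN): min(-96, -98) = -98
n2.2 (MIN): min(8, 89, 46) = 8
n2 (MAX): max(-98, 8) = 8
root (MIN): min(52, 8) = 8

8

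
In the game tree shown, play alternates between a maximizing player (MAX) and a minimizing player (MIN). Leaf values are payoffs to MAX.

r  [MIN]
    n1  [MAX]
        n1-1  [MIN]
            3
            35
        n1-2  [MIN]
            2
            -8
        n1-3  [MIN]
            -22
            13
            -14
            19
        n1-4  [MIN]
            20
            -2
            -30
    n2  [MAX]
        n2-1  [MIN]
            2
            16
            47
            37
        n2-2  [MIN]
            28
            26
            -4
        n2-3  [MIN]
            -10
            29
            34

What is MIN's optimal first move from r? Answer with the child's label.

n1-1 (MIN): min(3, 35) = 3
n1-2 (MIN): min(2, -8) = -8
n1-3 (MIN): min(-22, 13, -14, 19) = -22
n1-4 (MIN): min(20, -2, -30) = -30
n1 (MAX): max(3, -8, -22, -30) = 3
n2-1 (MIN): min(2, 16, 47, 37) = 2
n2-2 (MIN): min(28, 26, -4) = -4
n2-3 (MIN): min(-10, 29, 34) = -10
n2 (MAX): max(2, -4, -10) = 2
r (MIN): min(3, 2) = 2
MIN at r wants the lowest of {n1=3, n2=2}, so chooses n2.

n2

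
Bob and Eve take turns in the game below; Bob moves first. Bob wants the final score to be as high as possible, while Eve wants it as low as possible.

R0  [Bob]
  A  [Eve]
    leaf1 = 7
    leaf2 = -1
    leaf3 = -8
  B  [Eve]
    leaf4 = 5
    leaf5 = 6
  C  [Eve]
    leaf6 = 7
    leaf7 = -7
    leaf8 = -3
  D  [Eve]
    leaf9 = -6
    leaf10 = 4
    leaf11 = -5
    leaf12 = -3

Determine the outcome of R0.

5

A (Eve): min(7, -1, -8) = -8
B (Eve): min(5, 6) = 5
C (Eve): min(7, -7, -3) = -7
D (Eve): min(-6, 4, -5, -3) = -6
R0 (Bob): max(-8, 5, -7, -6) = 5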